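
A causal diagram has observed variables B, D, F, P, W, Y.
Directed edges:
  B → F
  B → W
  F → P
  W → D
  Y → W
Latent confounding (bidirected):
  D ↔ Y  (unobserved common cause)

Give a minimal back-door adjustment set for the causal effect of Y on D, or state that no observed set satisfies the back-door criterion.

Y→D: no observed back-door set.

desc(Y)\{Y}={D,W}; candidates ⊆ {B,F,P}.
Y↔D: latent back-door arc(s) into Y.
size 0: {}; under {} Y still reaches {D} ∋ D.
size 1: {B}, {F}, {P}; under {B} Y still reaches {D} ∋ D.
size 2: {B,F}, {B,P}, {F,P}; under {B,F} Y still reaches {D} ∋ D.
Y↔D cannot be blocked by any observed set — no back-door set.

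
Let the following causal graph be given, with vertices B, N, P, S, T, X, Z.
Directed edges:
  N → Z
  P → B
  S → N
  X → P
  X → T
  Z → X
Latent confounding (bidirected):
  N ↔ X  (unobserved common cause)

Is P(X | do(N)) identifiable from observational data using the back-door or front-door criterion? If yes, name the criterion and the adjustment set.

P(X|do(N)): frontdoor, adjust for {Z}.

desc(N)\{N}={B,P,T,X,Z}; candidates ⊆ {S}.
N↔X: latent back-door arc(s) into N.
size 0: {}; under {} N still reaches {B,P,S,T,X} ∋ X.
size 1: {S}; under {S} N still reaches {B,P,T,X} ∋ X.
N↔X cannot be blocked by any observed set — no back-door set.
{Z}: (i) intercepts every directed N→X path; (ii) no back-door N→{Z}; (iii) {N} blocks every back-door {Z}→X. Front-door holds.
P(X|do(N)) = Σ_{Z} P(Z|N) Σ_{N'} P(X|Z,N')P(N').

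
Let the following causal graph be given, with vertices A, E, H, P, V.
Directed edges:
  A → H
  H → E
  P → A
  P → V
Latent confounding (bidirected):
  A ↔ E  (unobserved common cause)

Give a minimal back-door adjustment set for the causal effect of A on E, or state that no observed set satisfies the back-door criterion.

A→E: no observed back-door set.

desc(A)\{A}={E,H}; candidates ⊆ {P,V}.
A↔E: latent back-door arc(s) into A.
size 0: {}; under {} A still reaches {E,P,V} ∋ E.
size 1: {P}, {V}; under {P} A still reaches {E} ∋ E.
size 2: {P,V}; under {P,V} A still reaches {E} ∋ E.
A↔E cannot be blocked by any observed set — no back-door set.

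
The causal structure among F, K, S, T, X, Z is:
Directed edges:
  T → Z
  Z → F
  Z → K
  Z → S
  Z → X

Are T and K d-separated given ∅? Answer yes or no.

Bayes-Ball from T | ∅ reaches {F,K,S,X,Z}.
K ∈ reach(T|∅) ⇒ T ⊥̸ K | ∅.

No — T and K are d-connected given ∅.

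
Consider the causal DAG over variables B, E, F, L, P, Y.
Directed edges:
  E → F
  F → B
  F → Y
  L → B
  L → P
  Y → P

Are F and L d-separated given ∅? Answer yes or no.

Bayes-Ball from F | ∅ reaches {B,E,P,Y}.
L ∉ reach(F|∅) ⇒ F ⊥ L | ∅.

Yes — F ⊥ L | ∅.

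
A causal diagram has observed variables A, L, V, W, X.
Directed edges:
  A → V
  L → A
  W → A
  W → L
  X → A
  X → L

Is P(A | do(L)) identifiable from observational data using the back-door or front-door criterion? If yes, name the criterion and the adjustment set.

P(A|do(L)): backdoor, adjust for {W, X}.

desc(L)\{L}={A,V}; candidates ⊆ {W,X}.
size 0: {}; under {} L still reaches {A,V,W,X} ∋ A.
size 1: {W}, {X}; under {W} L still reaches {A,V,X} ∋ A.
{W,X}: L⊥A given {W,X} in G with L→· removed — back-door holds.
P(A|do(L)) = Σ_{W,X} P(A|L,W,X)·P(W,X).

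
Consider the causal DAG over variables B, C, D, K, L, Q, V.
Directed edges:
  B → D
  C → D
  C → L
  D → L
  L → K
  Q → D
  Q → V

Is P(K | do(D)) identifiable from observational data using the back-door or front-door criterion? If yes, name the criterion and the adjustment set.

P(K|do(D)): backdoor, adjust for {C}.

desc(D)\{D}={K,L}; candidates ⊆ {B,C,Q,V}.
size 0: {}; under {} D still reaches {B,C,K,L,Q,V} ∋ K.
{C}: D⊥K given {C} in G with D→· removed — back-door holds.
P(K|do(D)) = Σ_{C} P(K|D,C)·P(C).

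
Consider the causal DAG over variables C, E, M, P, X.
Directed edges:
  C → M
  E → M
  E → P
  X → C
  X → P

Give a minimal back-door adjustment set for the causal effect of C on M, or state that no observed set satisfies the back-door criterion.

desc(C)\{C}={M}; candidates ⊆ {E,P,X}.
∅: C⊥M given ∅ in G with C→· removed — back-door holds.

C→M: minimal back-door set ∅.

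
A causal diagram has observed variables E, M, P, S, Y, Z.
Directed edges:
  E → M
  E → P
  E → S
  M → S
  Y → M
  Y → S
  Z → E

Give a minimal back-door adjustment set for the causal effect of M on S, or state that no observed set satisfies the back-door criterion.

desc(M)\{M}={S}; candidates ⊆ {E,P,Y,Z}.
size 0: {}; under {} M still reaches {E,P,S,Y,Z} ∋ S.
size 1: {E}, {P}, {Y} …(+1); under {E} M still reaches {S,Y} ∋ S.
{E,Y}: M⊥S given {E,Y} in G with M→· removed — back-door holds.

M→S: minimal back-door set {E, Y}.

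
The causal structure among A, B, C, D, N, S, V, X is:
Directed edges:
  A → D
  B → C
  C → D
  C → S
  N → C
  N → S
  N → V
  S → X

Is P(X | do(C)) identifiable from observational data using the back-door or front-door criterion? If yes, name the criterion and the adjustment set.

P(X|do(C)): backdoor, adjust for {N}.

desc(C)\{C}={D,S,X}; candidates ⊆ {A,B,N,V}.
size 0: {}; under {} C still reaches {B,N,S,V,X} ∋ X.
{N}: C⊥X given {N} in G with C→· removed — back-door holds.
P(X|do(C)) = Σ_{N} P(X|C,N)·P(N).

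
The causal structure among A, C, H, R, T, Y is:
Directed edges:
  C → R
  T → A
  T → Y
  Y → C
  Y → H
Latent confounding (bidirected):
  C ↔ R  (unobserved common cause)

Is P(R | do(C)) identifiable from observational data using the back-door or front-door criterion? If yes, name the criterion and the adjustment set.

desc(C)\{C}={R}; candidates ⊆ {A,H,T,Y}.
C↔R: latent back-door arc(s) into C.
size 0: {}; under {} C still reaches {A,H,R,T,Y} ∋ R.
size 1: {A}, {H}, {T} …(+1); under {A} C still reaches {H,R,T,Y} ∋ R.
size 2: {A,H}, {A,T}, {A,Y} …(+3); under {A,H} C still reaches {R,T,Y} ∋ R.
C↔R cannot be blocked by any observed set — no back-door set.
No mediator lies on a directed C→…→R path.
Neither criterion identifies P(R|do(C)) in this graph.

P(R|do(C)): not identifiable (no BD/FD set).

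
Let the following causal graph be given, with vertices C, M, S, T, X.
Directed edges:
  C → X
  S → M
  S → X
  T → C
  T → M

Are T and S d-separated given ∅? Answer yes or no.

Bayes-Ball from T | ∅ reaches {C,M,X}.
S ∉ reach(T|∅) ⇒ T ⊥ S | ∅.

Yes — T ⊥ S | ∅.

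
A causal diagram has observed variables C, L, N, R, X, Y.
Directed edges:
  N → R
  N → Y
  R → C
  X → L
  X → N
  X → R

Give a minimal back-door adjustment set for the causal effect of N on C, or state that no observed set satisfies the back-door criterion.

desc(N)\{N}={C,R,Y}; candidates ⊆ {L,X}.
size 0: {}; under {} N still reaches {C,L,R,X} ∋ C.
{X}: N⊥C given {X} in G with N→· removed — back-door holds.

N→C: minimal back-door set {X}.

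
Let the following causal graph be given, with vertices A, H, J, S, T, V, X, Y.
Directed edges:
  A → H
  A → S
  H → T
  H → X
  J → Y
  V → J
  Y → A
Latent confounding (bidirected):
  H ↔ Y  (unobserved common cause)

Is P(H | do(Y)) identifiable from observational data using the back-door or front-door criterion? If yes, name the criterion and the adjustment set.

desc(Y)\{Y}={A,H,S,T,X}; candidates ⊆ {J,V}.
Y↔H: latent back-door arc(s) into Y.
size 0: {}; under {} Y still reaches {H,J,T,V,X} ∋ H.
size 1: {J}, {V}; under {J} Y still reaches {H,T,X} ∋ H.
size 2: {J,V}; under {J,V} Y still reaches {H,T,X} ∋ H.
Y↔H cannot be blocked by any observed set — no back-door set.
{A}: (i) intercepts every directed Y→H path; (ii) no back-door Y→{A}; (iii) {Y} blocks every back-door {A}→H. Front-door holds.
P(H|do(Y)) = Σ_{A} P(A|Y) Σ_{Y'} P(H|A,Y')P(Y').

P(H|do(Y)): frontdoor, adjust for {A}.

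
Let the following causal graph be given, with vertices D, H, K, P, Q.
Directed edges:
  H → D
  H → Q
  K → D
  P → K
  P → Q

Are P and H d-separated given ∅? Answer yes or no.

Bayes-Ball from P | ∅ reaches {D,K,Q}.
H ∉ reach(P|∅) ⇒ P ⊥ H | ∅.

Yes — P ⊥ H | ∅.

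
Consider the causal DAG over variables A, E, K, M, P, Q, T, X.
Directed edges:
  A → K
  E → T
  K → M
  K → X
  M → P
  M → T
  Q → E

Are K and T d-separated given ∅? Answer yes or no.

Bayes-Ball from K | ∅ reaches {A,M,P,T,X}.
T ∈ reach(K|∅) ⇒ K ⊥̸ T | ∅.

No — K and T are d-connected given ∅.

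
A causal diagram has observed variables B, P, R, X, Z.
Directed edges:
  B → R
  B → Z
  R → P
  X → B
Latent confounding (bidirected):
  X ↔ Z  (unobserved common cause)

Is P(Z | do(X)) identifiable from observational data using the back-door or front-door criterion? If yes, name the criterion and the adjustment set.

P(Z|do(X)): frontdoor, adjust for {B}.

desc(X)\{X}={B,P,R,Z}; candidates ⊆ {—}.
X↔Z: latent back-door arc(s) into X.
size 0: {}; under {} X still reaches {Z} ∋ Z.
X↔Z cannot be blocked by any observed set — no back-door set.
{B}: (i) intercepts every directed X→Z path; (ii) no back-door X→{B}; (iii) {X} blocks every back-door {B}→Z. Front-door holds.
P(Z|do(X)) = Σ_{B} P(B|X) Σ_{X'} P(Z|B,X')P(X').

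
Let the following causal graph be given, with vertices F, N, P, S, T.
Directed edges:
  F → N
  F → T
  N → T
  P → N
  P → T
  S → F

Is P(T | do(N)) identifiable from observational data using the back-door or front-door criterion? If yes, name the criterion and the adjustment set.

desc(N)\{N}={T}; candidates ⊆ {F,P,S}.
size 0: {}; under {} N still reaches {F,P,S,T} ∋ T.
size 1: {F}, {P}, {S}; under {F} N still reaches {P,T} ∋ T.
{F,P}: N⊥T given {F,P} in G with N→· removed — back-door holds.
P(T|do(N)) = Σ_{F,P} P(T|N,F,P)·P(F,P).

P(T|do(N)): backdoor, adjust for {F, P}.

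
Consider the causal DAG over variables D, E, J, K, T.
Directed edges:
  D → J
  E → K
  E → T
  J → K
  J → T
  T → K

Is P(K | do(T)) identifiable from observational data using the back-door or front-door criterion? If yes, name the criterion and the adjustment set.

desc(T)\{T}={K}; candidates ⊆ {D,E,J}.
size 0: {}; under {} T still reaches {D,E,J,K} ∋ K.
size 1: {D}, {E}, {J}; under {D} T still reaches {E,J,K} ∋ K.
{E,J}: T⊥K given {E,J} in G with T→· removed — back-door holds.
P(K|do(T)) = Σ_{E,J} P(K|T,E,J)·P(E,J).

P(K|do(T)): backdoor, adjust for {E, J}.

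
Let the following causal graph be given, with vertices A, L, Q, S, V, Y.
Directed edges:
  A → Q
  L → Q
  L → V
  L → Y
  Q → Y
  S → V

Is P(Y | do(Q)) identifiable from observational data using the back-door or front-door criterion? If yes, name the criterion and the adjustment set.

desc(Q)\{Q}={Y}; candidates ⊆ {A,L,S,V}.
size 0: {}; under {} Q still reaches {A,L,V,Y} ∋ Y.
{L}: Q⊥Y given {L} in G with Q→· removed — back-door holds.
P(Y|do(Q)) = Σ_{L} P(Y|Q,L)·P(L).

P(Y|do(Q)): backdoor, adjust for {L}.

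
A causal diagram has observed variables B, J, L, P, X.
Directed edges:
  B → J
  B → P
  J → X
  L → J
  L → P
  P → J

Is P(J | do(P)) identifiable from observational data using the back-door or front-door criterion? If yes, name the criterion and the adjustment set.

P(J|do(P)): backdoor, adjust for {B, L}.

desc(P)\{P}={J,X}; candidates ⊆ {B,L}.
size 0: {}; under {} P still reaches {B,J,L,X} ∋ J.
size 1: {B}, {L}; under {B} P still reaches {J,L,X} ∋ J.
{B,L}: P⊥J given {B,L} in G with P→· removed — back-door holds.
P(J|do(P)) = Σ_{B,L} P(J|P,B,L)·P(B,L).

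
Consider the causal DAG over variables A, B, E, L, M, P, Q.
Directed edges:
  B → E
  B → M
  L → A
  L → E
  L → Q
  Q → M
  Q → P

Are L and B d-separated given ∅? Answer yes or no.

Yes — L ⊥ B | ∅.

Bayes-Ball from L | ∅ reaches {A,E,M,P,Q}.
B ∉ reach(L|∅) ⇒ L ⊥ B | ∅.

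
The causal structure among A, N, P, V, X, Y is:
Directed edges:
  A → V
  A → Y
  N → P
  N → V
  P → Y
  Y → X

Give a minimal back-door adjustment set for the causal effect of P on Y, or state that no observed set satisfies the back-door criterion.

P→Y: minimal back-door set ∅.

desc(P)\{P}={X,Y}; candidates ⊆ {A,N,V}.
∅: P⊥Y given ∅ in G with P→· removed — back-door holds.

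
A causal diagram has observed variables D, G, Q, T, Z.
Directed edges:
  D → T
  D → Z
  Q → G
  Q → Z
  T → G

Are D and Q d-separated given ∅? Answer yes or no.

Yes — D ⊥ Q | ∅.

Bayes-Ball from D | ∅ reaches {G,T,Z}.
Q ∉ reach(D|∅) ⇒ D ⊥ Q | ∅.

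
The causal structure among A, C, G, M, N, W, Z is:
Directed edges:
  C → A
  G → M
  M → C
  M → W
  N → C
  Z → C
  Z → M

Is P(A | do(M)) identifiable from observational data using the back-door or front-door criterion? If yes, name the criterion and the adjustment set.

desc(M)\{M}={A,C,W}; candidates ⊆ {G,N,Z}.
size 0: {}; under {} M still reaches {A,C,G,Z} ∋ A.
{Z}: M⊥A given {Z} in G with M→· removed — back-door holds.
P(A|do(M)) = Σ_{Z} P(A|M,Z)·P(Z).

P(A|do(M)): backdoor, adjust for {Z}.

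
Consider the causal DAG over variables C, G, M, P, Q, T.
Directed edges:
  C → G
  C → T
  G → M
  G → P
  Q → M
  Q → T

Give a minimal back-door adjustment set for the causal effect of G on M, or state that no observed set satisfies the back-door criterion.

G→M: minimal back-door set ∅.

desc(G)\{G}={M,P}; candidates ⊆ {C,Q,T}.
∅: G⊥M given ∅ in G with G→· removed — back-door holds.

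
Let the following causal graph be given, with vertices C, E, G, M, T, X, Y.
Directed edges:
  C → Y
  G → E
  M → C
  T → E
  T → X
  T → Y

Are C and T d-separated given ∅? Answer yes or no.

Yes — C ⊥ T | ∅.

Bayes-Ball from C | ∅ reaches {M,Y}.
T ∉ reach(C|∅) ⇒ C ⊥ T | ∅.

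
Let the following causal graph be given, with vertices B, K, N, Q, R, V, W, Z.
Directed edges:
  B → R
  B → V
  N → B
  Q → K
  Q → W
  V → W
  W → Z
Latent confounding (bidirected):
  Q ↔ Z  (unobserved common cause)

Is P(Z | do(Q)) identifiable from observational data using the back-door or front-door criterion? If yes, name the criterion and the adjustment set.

P(Z|do(Q)): frontdoor, adjust for {W}.

desc(Q)\{Q}={K,W,Z}; candidates ⊆ {B,N,R,V}.
Q↔Z: latent back-door arc(s) into Q.
size 0: {}; under {} Q still reaches {Z} ∋ Z.
size 1: {B}, {N}, {R} …(+1); under {B} Q still reaches {Z} ∋ Z.
size 2: {B,N}, {B,R}, {B,V} …(+3); under {B,N} Q still reaches {Z} ∋ Z.
Q↔Z cannot be blocked by any observed set — no back-door set.
{W}: (i) intercepts every directed Q→Z path; (ii) no back-door Q→{W}; (iii) {Q} blocks every back-door {W}→Z. Front-door holds.
P(Z|do(Q)) = Σ_{W} P(W|Q) Σ_{Q'} P(Z|W,Q')P(Q').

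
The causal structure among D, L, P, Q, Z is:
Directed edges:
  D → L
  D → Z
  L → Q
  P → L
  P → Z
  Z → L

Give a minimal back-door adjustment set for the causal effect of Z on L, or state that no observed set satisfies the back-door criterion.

Z→L: minimal back-door set {D, P}.

desc(Z)\{Z}={L,Q}; candidates ⊆ {D,P}.
size 0: {}; under {} Z still reaches {D,L,P,Q} ∋ L.
size 1: {D}, {P}; under {D} Z still reaches {L,P,Q} ∋ L.
{D,P}: Z⊥L given {D,P} in G with Z→· removed — back-door holds.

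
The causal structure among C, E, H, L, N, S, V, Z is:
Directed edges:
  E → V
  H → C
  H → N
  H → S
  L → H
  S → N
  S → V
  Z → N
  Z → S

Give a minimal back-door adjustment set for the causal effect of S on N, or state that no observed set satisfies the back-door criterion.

desc(S)\{S}={N,V}; candidates ⊆ {C,E,H,L,Z}.
size 0: {}; under {} S still reaches {C,H,L,N,Z} ∋ N.
size 1: {C}, {E}, {H} …(+2); under {C} S still reaches {H,L,N,Z} ∋ N.
{H,Z}: S⊥N given {H,Z} in G with S→· removed — back-door holds.

S→N: minimal back-door set {H, Z}.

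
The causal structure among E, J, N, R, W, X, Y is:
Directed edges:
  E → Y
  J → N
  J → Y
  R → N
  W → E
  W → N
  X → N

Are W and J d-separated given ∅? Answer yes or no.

Yes — W ⊥ J | ∅.

Bayes-Ball from W | ∅ reaches {E,N,Y}.
J ∉ reach(W|∅) ⇒ W ⊥ J | ∅.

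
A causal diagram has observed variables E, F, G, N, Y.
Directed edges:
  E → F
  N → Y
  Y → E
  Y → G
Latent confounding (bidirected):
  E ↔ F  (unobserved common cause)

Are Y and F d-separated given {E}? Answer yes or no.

No — Y and F are d-connected given {E}.

Bayes-Ball from Y | {E} reaches {F,G,N}.
F ∈ reach(Y|{E}) ⇒ Y ⊥̸ F | {E}.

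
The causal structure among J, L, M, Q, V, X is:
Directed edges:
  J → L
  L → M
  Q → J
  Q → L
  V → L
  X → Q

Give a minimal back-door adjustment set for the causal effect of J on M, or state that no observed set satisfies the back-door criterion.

J→M: minimal back-door set {Q}.

desc(J)\{J}={L,M}; candidates ⊆ {Q,V,X}.
size 0: {}; under {} J still reaches {L,M,Q,X} ∋ M.
{Q}: J⊥M given {Q} in G with J→· removed — back-door holds.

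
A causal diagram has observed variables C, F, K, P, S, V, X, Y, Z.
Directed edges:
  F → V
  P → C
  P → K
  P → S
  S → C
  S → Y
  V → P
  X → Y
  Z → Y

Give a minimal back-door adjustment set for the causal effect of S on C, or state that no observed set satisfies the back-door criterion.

desc(S)\{S}={C,Y}; candidates ⊆ {F,K,P,V,X,Z}.
size 0: {}; under {} S still reaches {C,F,K,P,V} ∋ C.
{P}: S⊥C given {P} in G with S→· removed — back-door holds.

S→C: minimal back-door set {P}.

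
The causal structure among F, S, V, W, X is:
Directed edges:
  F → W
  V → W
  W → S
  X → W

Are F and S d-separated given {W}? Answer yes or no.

Bayes-Ball from F | {W} reaches {V,X}.
S ∉ reach(F|{W}) ⇒ F ⊥ S | {W}.

Yes — F ⊥ S | {W}.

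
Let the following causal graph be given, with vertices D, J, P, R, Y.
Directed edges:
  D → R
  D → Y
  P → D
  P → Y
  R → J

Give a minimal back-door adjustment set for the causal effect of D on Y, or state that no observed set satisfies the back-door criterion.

D→Y: minimal back-door set {P}.

desc(D)\{D}={J,R,Y}; candidates ⊆ {P}.
size 0: {}; under {} D still reaches {P,Y} ∋ Y.
{P}: D⊥Y given {P} in G with D→· removed — back-door holds.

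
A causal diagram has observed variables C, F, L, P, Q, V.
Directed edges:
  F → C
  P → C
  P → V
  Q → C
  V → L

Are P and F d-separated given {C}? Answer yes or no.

No — P and F are d-connected given {C}.

Bayes-Ball from P | {C} reaches {F,L,Q,V}.
F ∈ reach(P|{C}) ⇒ P ⊥̸ F | {C}.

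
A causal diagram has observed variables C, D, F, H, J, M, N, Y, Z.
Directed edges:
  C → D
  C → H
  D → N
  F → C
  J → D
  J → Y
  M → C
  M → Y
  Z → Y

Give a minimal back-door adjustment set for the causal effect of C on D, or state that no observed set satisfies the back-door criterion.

C→D: minimal back-door set ∅.

desc(C)\{C}={D,H,N}; candidates ⊆ {F,J,M,Y,Z}.
∅: C⊥D given ∅ in G with C→· removed — back-door holds.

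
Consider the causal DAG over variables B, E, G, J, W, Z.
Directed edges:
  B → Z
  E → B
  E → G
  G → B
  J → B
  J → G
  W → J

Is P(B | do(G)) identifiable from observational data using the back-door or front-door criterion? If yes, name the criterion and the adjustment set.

desc(G)\{G}={B,Z}; candidates ⊆ {E,J,W}.
size 0: {}; under {} G still reaches {B,E,J,W,Z} ∋ B.
size 1: {E}, {J}, {W}; under {E} G still reaches {B,J,W,Z} ∋ B.
{E,J}: G⊥B given {E,J} in G with G→· removed — back-door holds.
P(B|do(G)) = Σ_{E,J} P(B|G,E,J)·P(E,J).

P(B|do(G)): backdoor, adjust for {E, J}.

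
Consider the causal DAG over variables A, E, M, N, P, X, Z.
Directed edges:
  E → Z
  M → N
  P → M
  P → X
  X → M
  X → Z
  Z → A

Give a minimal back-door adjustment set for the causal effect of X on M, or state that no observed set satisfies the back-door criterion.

X→M: minimal back-door set {P}.

desc(X)\{X}={A,M,N,Z}; candidates ⊆ {E,P}.
size 0: {}; under {} X still reaches {M,N,P} ∋ M.
{P}: X⊥M given {P} in G with X→· removed — back-door holds.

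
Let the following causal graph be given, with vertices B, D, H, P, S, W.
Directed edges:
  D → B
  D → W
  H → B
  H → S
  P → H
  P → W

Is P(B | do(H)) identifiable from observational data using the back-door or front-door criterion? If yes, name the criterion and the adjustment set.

P(B|do(H)): backdoor, adjust for ∅.

desc(H)\{H}={B,S}; candidates ⊆ {D,P,W}.
∅: H⊥B given ∅ in G with H→· removed — back-door holds.
P(B|do(H)) = P(B|H) — no adjustment needed.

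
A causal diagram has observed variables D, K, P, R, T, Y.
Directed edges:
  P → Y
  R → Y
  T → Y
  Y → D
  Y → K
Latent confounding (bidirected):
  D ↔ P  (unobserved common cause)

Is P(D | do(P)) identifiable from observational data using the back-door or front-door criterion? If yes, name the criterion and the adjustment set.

P(D|do(P)): frontdoor, adjust for {Y}.

desc(P)\{P}={D,K,Y}; candidates ⊆ {R,T}.
P↔D: latent back-door arc(s) into P.
size 0: {}; under {} P still reaches {D} ∋ D.
size 1: {R}, {T}; under {R} P still reaches {D} ∋ D.
size 2: {R,T}; under {R,T} P still reaches {D} ∋ D.
P↔D cannot be blocked by any observed set — no back-door set.
{Y}: (i) intercepts every directed P→D path; (ii) no back-door P→{Y}; (iii) {P} blocks every back-door {Y}→D. Front-door holds.
P(D|do(P)) = Σ_{Y} P(Y|P) Σ_{P'} P(D|Y,P')P(P').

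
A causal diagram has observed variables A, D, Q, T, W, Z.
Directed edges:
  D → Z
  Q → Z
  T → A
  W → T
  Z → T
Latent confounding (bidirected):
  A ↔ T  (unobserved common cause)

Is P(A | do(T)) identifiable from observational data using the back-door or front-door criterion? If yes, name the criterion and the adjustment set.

desc(T)\{T}={A}; candidates ⊆ {D,Q,W,Z}.
T↔A: latent back-door arc(s) into T.
size 0: {}; under {} T still reaches {A,D,Q,W,Z} ∋ A.
size 1: {D}, {Q}, {W} …(+1); under {D} T still reaches {A,Q,W,Z} ∋ A.
size 2: {D,Q}, {D,W}, {D,Z} …(+3); under {D,Q} T still reaches {A,W,Z} ∋ A.
T↔A cannot be blocked by any observed set — no back-door set.
No mediator lies on a directed T→…→A path.
Neither criterion identifies P(A|do(T)) in this graph.

P(A|do(T)): not identifiable (no BD/FD set).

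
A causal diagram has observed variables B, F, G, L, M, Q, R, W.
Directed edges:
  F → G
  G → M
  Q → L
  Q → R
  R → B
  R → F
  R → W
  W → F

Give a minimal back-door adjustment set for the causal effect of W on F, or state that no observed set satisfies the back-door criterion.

desc(W)\{W}={F,G,M}; candidates ⊆ {B,L,Q,R}.
size 0: {}; under {} W still reaches {B,F,G,L,M,Q,R} ∋ F.
{R}: W⊥F given {R} in G with W→· removed — back-door holds.

W→F: minimal back-door set {R}.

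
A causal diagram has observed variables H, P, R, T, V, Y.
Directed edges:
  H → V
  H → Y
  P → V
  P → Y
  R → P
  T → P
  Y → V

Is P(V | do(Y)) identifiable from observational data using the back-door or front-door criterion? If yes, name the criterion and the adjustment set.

P(V|do(Y)): backdoor, adjust for {H, P}.

desc(Y)\{Y}={V}; candidates ⊆ {H,P,R,T}.
size 0: {}; under {} Y still reaches {H,P,R,T,V} ∋ V.
size 1: {H}, {P}, {R} …(+1); under {H} Y still reaches {P,R,T,V} ∋ V.
{H,P}: Y⊥V given {H,P} in G with Y→· removed — back-door holds.
P(V|do(Y)) = Σ_{H,P} P(V|Y,H,P)·P(H,P).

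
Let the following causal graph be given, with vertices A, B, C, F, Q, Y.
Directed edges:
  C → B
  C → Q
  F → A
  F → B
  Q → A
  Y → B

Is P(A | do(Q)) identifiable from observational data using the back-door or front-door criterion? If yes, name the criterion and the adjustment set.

desc(Q)\{Q}={A}; candidates ⊆ {B,C,F,Y}.
∅: Q⊥A given ∅ in G with Q→· removed — back-door holds.
P(A|do(Q)) = P(A|Q) — no adjustment needed.

P(A|do(Q)): backdoor, adjust for ∅.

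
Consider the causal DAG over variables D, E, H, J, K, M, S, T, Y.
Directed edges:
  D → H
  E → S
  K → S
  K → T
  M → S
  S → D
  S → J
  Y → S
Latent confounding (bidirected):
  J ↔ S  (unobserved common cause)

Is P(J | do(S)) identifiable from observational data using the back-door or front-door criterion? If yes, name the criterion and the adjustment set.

P(J|do(S)): not identifiable (no BD/FD set).

desc(S)\{S}={D,H,J}; candidates ⊆ {E,K,M,T,Y}.
S↔J: latent back-door arc(s) into S.
size 0: {}; under {} S still reaches {E,J,K,M,T,Y} ∋ J.
size 1: {E}, {K}, {M} …(+2); under {E} S still reaches {J,K,M,T,Y} ∋ J.
size 2: {E,K}, {E,M}, {E,T} …(+7); under {E,K} S still reaches {J,M,Y} ∋ J.
S↔J cannot be blocked by any observed set — no back-door set.
No mediator lies on a directed S→…→J path.
Neither criterion identifies P(J|do(S)) in this graph.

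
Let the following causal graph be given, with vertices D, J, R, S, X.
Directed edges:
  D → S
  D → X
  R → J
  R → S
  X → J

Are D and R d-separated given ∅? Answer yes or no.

Yes — D ⊥ R | ∅.

Bayes-Ball from D | ∅ reaches {J,S,X}.
R ∉ reach(D|∅) ⇒ D ⊥ R | ∅.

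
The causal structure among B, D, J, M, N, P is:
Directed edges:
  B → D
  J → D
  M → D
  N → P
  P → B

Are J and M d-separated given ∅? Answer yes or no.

Yes — J ⊥ M | ∅.

Bayes-Ball from J | ∅ reaches {D}.
M ∉ reach(J|∅) ⇒ J ⊥ M | ∅.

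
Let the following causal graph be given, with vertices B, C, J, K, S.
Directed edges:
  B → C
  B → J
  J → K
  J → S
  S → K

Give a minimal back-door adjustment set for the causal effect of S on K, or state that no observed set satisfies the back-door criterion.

desc(S)\{S}={K}; candidates ⊆ {B,C,J}.
size 0: {}; under {} S still reaches {B,C,J,K} ∋ K.
{J}: S⊥K given {J} in G with S→· removed — back-door holds.

S→K: minimal back-door set {J}.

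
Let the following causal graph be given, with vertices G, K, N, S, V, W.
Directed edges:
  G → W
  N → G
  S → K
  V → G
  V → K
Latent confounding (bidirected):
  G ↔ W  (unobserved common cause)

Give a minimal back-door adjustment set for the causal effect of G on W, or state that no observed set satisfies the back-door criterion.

desc(G)\{G}={W}; candidates ⊆ {K,N,S,V}.
G↔W: latent back-door arc(s) into G.
size 0: {}; under {} G still reaches {K,N,V,W} ∋ W.
size 1: {K}, {N}, {S} …(+1); under {K} G still reaches {N,S,V,W} ∋ W.
size 2: {K,N}, {K,S}, {K,V} …(+3); under {K,N} G still reaches {S,V,W} ∋ W.
G↔W cannot be blocked by any observed set — no back-door set.

G→W: no observed back-door set.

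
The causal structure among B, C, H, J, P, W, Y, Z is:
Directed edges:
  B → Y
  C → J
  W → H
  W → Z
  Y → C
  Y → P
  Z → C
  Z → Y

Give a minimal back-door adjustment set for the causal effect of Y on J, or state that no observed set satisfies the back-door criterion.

Y→J: minimal back-door set {Z}.

desc(Y)\{Y}={C,J,P}; candidates ⊆ {B,H,W,Z}.
size 0: {}; under {} Y still reaches {B,C,H,J,W,Z} ∋ J.
{Z}: Y⊥J given {Z} in G with Y→· removed — back-door holds.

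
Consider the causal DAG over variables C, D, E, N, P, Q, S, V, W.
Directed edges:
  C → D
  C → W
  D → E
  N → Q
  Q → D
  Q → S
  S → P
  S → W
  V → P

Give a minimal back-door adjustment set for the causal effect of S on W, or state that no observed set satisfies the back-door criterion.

desc(S)\{S}={P,W}; candidates ⊆ {C,D,E,N,Q,V}.
∅: S⊥W given ∅ in G with S→· removed — back-door holds.

S→W: minimal back-door set ∅.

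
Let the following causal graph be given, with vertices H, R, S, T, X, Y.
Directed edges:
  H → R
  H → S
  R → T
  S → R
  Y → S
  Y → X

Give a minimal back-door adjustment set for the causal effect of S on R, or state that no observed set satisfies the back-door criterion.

S→R: minimal back-door set {H}.

desc(S)\{S}={R,T}; candidates ⊆ {H,X,Y}.
size 0: {}; under {} S still reaches {H,R,T,X,Y} ∋ R.
{H}: S⊥R given {H} in G with S→· removed — back-door holds.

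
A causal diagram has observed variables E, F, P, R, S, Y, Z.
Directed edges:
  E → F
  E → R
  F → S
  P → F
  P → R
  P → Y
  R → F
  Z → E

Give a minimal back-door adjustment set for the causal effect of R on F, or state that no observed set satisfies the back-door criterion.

R→F: minimal back-door set {E, P}.

desc(R)\{R}={F,S}; candidates ⊆ {E,P,Y,Z}.
size 0: {}; under {} R still reaches {E,F,P,S,Y,Z} ∋ F.
size 1: {E}, {P}, {Y} …(+1); under {E} R still reaches {F,P,S,Y} ∋ F.
{E,P}: R⊥F given {E,P} in G with R→· removed — back-door holds.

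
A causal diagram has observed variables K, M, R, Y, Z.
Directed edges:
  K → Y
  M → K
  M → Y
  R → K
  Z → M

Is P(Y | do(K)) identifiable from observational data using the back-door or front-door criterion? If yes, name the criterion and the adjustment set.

desc(K)\{K}={Y}; candidates ⊆ {M,R,Z}.
size 0: {}; under {} K still reaches {M,R,Y,Z} ∋ Y.
{M}: K⊥Y given {M} in G with K→· removed — back-door holds.
P(Y|do(K)) = Σ_{M} P(Y|K,M)·P(M).

P(Y|do(K)): backdoor, adjust for {M}.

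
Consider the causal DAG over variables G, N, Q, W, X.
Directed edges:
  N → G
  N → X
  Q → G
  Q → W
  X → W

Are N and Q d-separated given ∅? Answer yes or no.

Bayes-Ball from N | ∅ reaches {G,W,X}.
Q ∉ reach(N|∅) ⇒ N ⊥ Q | ∅.

Yes — N ⊥ Q | ∅.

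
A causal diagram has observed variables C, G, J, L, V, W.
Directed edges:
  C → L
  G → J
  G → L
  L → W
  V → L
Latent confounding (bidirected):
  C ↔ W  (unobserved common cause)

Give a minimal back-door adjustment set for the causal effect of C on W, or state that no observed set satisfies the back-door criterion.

C→W: no observed back-door set.

desc(C)\{C}={L,W}; candidates ⊆ {G,J,V}.
C↔W: latent back-door arc(s) into C.
size 0: {}; under {} C still reaches {W} ∋ W.
size 1: {G}, {J}, {V}; under {G} C still reaches {W} ∋ W.
size 2: {G,J}, {G,V}, {J,V}; under {G,J} C still reaches {W} ∋ W.
C↔W cannot be blocked by any observed set — no back-door set.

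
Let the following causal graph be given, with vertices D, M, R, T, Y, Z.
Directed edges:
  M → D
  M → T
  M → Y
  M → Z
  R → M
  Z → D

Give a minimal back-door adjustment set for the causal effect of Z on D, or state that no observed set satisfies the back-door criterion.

Z→D: minimal back-door set {M}.

desc(Z)\{Z}={D}; candidates ⊆ {M,R,T,Y}.
size 0: {}; under {} Z still reaches {D,M,R,T,Y} ∋ D.
{M}: Z⊥D given {M} in G with Z→· removed — back-door holds.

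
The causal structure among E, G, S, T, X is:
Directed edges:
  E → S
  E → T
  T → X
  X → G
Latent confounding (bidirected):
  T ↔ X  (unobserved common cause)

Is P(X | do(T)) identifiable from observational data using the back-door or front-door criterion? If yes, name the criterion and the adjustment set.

desc(T)\{T}={G,X}; candidates ⊆ {E,S}.
T↔X: latent back-door arc(s) into T.
size 0: {}; under {} T still reaches {E,G,S,X} ∋ X.
size 1: {E}, {S}; under {E} T still reaches {G,X} ∋ X.
size 2: {E,S}; under {E,S} T still reaches {G,X} ∋ X.
T↔X cannot be blocked by any observed set — no back-door set.
No mediator lies on a directed T→…→X path.
Neither criterion identifies P(X|do(T)) in this graph.

P(X|do(T)): not identifiable (no BD/FD set).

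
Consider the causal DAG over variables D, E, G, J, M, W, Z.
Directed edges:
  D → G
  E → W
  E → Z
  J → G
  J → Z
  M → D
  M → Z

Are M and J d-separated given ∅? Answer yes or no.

Yes — M ⊥ J | ∅.

Bayes-Ball from M | ∅ reaches {D,G,Z}.
J ∉ reach(M|∅) ⇒ M ⊥ J | ∅.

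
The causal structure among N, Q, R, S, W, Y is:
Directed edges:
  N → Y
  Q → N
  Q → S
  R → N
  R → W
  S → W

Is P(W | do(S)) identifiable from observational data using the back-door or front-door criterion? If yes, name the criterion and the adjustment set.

P(W|do(S)): backdoor, adjust for ∅.

desc(S)\{S}={W}; candidates ⊆ {N,Q,R,Y}.
∅: S⊥W given ∅ in G with S→· removed — back-door holds.
P(W|do(S)) = P(W|S) — no adjustment needed.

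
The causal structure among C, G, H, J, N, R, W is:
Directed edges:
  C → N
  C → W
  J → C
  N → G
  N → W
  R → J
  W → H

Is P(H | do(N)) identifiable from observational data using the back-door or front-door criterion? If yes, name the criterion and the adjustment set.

P(H|do(N)): backdoor, adjust for {C}.

desc(N)\{N}={G,H,W}; candidates ⊆ {C,J,R}.
size 0: {}; under {} N still reaches {C,H,J,R,W} ∋ H.
{C}: N⊥H given {C} in G with N→· removed — back-door holds.
P(H|do(N)) = Σ_{C} P(H|N,C)·P(C).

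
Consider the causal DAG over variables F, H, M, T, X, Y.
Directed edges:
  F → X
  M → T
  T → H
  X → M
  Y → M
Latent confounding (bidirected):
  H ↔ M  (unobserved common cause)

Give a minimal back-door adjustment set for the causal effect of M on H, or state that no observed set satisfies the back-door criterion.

desc(M)\{M}={H,T}; candidates ⊆ {F,X,Y}.
M↔H: latent back-door arc(s) into M.
size 0: {}; under {} M still reaches {F,H,X,Y} ∋ H.
size 1: {F}, {X}, {Y}; under {F} M still reaches {H,X,Y} ∋ H.
size 2: {F,X}, {F,Y}, {X,Y}; under {F,X} M still reaches {H,Y} ∋ H.
M↔H cannot be blocked by any observed set — no back-door set.

M→H: no observed back-door set.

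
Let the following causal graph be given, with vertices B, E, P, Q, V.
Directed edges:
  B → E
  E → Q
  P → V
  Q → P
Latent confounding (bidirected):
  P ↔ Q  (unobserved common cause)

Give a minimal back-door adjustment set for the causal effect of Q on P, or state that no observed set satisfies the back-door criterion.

Q→P: no observed back-door set.

desc(Q)\{Q}={P,V}; candidates ⊆ {B,E}.
Q↔P: latent back-door arc(s) into Q.
size 0: {}; under {} Q still reaches {B,E,P,V} ∋ P.
size 1: {B}, {E}; under {B} Q still reaches {E,P,V} ∋ P.
size 2: {B,E}; under {B,E} Q still reaches {P,V} ∋ P.
Q↔P cannot be blocked by any observed set — no back-door set.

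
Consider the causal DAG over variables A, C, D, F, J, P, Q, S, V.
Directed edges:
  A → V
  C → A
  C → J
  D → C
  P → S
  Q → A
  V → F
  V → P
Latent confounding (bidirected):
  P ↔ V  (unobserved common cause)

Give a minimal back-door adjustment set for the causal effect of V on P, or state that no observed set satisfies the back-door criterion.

desc(V)\{V}={F,P,S}; candidates ⊆ {A,C,D,J,Q}.
V↔P: latent back-door arc(s) into V.
size 0: {}; under {} V still reaches {A,C,D,J,P,Q,S} ∋ P.
size 1: {A}, {C}, {D} …(+2); under {A} V still reaches {P,S} ∋ P.
size 2: {A,C}, {A,D}, {A,J} …(+7); under {A,C} V still reaches {P,S} ∋ P.
V↔P cannot be blocked by any observed set — no back-door set.

V→P: no observed back-door set.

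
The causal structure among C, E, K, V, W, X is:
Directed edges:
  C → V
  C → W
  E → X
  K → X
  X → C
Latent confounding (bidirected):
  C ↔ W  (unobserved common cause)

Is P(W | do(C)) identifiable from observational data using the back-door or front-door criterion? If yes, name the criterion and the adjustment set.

P(W|do(C)): not identifiable (no BD/FD set).

desc(C)\{C}={V,W}; candidates ⊆ {E,K,X}.
C↔W: latent back-door arc(s) into C.
size 0: {}; under {} C still reaches {E,K,W,X} ∋ W.
size 1: {E}, {K}, {X}; under {E} C still reaches {K,W,X} ∋ W.
size 2: {E,K}, {E,X}, {K,X}; under {E,K} C still reaches {W,X} ∋ W.
C↔W cannot be blocked by any observed set — no back-door set.
No mediator lies on a directed C→…→W path.
Neither criterion identifies P(W|do(C)) in this graph.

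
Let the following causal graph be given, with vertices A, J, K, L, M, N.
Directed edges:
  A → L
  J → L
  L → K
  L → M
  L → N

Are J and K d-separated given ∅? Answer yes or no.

No — J and K are d-connected given ∅.

Bayes-Ball from J | ∅ reaches {K,L,M,N}.
K ∈ reach(J|∅) ⇒ J ⊥̸ K | ∅.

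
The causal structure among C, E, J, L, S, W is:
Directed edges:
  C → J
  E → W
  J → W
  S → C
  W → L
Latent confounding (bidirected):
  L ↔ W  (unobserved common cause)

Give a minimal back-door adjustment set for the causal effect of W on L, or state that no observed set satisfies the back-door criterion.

desc(W)\{W}={L}; candidates ⊆ {C,E,J,S}.
W↔L: latent back-door arc(s) into W.
size 0: {}; under {} W still reaches {C,E,J,L,S} ∋ L.
size 1: {C}, {E}, {J} …(+1); under {C} W still reaches {E,J,L} ∋ L.
size 2: {C,E}, {C,J}, {C,S} …(+3); under {C,E} W still reaches {J,L} ∋ L.
W↔L cannot be blocked by any observed set — no back-door set.

W→L: no observed back-door set.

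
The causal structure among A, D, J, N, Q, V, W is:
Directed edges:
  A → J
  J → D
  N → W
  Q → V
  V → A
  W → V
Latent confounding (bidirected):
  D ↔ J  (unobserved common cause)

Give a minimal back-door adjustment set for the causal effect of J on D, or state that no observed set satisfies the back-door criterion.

J→D: no observed back-door set.

desc(J)\{J}={D}; candidates ⊆ {A,N,Q,V,W}.
J↔D: latent back-door arc(s) into J.
size 0: {}; under {} J still reaches {A,D,N,Q,V,W} ∋ D.
size 1: {A}, {N}, {Q} …(+2); under {A} J still reaches {D} ∋ D.
size 2: {A,N}, {A,Q}, {A,V} …(+7); under {A,N} J still reaches {D} ∋ D.
J↔D cannot be blocked by any observed set — no back-door set.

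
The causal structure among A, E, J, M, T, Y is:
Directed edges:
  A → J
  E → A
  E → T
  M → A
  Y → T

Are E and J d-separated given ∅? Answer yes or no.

Bayes-Ball from E | ∅ reaches {A,J,T}.
J ∈ reach(E|∅) ⇒ E ⊥̸ J | ∅.

No — E and J are d-connected given ∅.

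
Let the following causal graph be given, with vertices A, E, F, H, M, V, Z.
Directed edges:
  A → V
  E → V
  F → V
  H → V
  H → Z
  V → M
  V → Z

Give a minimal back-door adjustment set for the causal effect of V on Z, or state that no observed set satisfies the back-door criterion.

V→Z: minimal back-door set {H}.

desc(V)\{V}={M,Z}; candidates ⊆ {A,E,F,H}.
size 0: {}; under {} V still reaches {A,E,F,H,Z} ∋ Z.
{H}: V⊥Z given {H} in G with V→· removed — back-door holds.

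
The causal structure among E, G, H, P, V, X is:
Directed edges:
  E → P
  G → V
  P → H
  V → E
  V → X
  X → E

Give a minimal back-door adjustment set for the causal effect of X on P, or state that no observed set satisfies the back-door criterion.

desc(X)\{X}={E,H,P}; candidates ⊆ {G,V}.
size 0: {}; under {} X still reaches {E,G,H,P,V} ∋ P.
{V}: X⊥P given {V} in G with X→· removed — back-door holds.

X→P: minimal back-door set {V}.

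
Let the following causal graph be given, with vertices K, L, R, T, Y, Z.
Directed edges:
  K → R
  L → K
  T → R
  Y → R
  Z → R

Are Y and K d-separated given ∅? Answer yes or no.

Yes — Y ⊥ K | ∅.

Bayes-Ball from Y | ∅ reaches {R}.
K ∉ reach(Y|∅) ⇒ Y ⊥ K | ∅.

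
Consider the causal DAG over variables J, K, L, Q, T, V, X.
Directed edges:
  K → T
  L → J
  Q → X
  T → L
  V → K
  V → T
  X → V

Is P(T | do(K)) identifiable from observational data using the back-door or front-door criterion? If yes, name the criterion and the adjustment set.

P(T|do(K)): backdoor, adjust for {V}.

desc(K)\{K}={J,L,T}; candidates ⊆ {Q,V,X}.
size 0: {}; under {} K still reaches {J,L,Q,T,V,X} ∋ T.
{V}: K⊥T given {V} in G with K→· removed — back-door holds.
P(T|do(K)) = Σ_{V} P(T|K,V)·P(V).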